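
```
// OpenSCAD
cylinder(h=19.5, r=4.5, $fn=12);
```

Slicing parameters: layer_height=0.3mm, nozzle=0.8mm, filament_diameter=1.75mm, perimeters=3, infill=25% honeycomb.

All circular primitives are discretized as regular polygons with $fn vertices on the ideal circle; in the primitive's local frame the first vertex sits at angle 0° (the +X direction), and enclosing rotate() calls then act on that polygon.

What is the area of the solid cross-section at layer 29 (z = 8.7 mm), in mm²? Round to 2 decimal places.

60.75 mm²

At z = 8.7 mm: the r=4.5 cylinder contributes a regular 12-gon of circumradius 4.5 (area = (12/2)·4.500²·sin(360°/12) = 60.75 mm²). Overall, the cross-section is a single solid region. Net area = 60.75 mm².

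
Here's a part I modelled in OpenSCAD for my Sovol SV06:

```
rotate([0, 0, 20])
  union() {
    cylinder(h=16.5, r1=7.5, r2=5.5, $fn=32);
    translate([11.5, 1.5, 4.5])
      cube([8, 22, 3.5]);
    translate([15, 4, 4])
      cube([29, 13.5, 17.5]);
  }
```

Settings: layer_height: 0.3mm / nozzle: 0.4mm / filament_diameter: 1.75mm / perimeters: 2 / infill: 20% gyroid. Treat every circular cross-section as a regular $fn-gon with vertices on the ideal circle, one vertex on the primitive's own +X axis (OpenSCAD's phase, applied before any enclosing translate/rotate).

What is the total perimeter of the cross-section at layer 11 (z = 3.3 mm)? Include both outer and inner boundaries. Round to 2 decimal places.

At z = 3.3 mm: the cone contributes a regular 32-gon of circumradius 7.100 (interpolated between r1=7.5 and r2=5.5 at t=0.200) (perimeter = 2·32·7.100·sin(180°/32) = 44.54 mm); the cube at (11.5, 1.5) is absent (z outside [4.5, 8]); the cube at (15, 4) does not reach this height (z outside [4, 21.5]); Taking the union: only the cone is present, so the union is just that shape — boundary = 44.54 mm; (rotated 20° about Z; rotation is an isometry so areas/perimeters/island counts are preserved). Overall, the cross-section is a single solid region. Total boundary length (outer) = 44.54 mm.

44.54 mm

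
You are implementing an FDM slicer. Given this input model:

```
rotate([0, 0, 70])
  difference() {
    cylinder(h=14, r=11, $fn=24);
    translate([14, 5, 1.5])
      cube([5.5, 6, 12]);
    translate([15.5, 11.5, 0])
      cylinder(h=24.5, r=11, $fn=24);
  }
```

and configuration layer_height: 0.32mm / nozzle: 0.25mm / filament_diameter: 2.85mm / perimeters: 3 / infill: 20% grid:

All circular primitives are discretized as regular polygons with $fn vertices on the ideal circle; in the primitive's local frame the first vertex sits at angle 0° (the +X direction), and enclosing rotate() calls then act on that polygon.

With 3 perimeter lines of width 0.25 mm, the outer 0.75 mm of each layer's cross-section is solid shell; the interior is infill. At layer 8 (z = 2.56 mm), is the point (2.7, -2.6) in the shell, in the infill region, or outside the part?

infill

At z = 2.56 mm: the cylinder: section is a regular 24-gon, circumradius r=11; the cube at (14, 5) (footprint 5.5×6) is included at this height; the r=11 cylinder at (15.5, 11.5) contributes a regular 24-gon of circumradius 11; After the difference (first − rest): starting from the r=11 cylinder, the 5.5×6 cube at (14, 5) misses the remaining region (no effect); the r=11 cylinder at (15.5, 11.5) partially overlaps it — only the 17.93 mm² overlap (of its 375.81 mm²) is removed, clipping the outline — 1 connected region; (rotated 70° about Z; rotation is an isometry so areas/perimeters/island counts are preserved). Overall, the cross-section is a single solid region. Undo the 70° rotation: the query point maps to (-1.520, -3.426) in the un-rotated model frame. The nearest boundary edge runs (-2.85, -10.63)→(-5.50, -9.53); distance from the point to it = 7.16 mm. The point is inside the cross-section and 7.16 mm from the nearest boundary — more than the 0.75 mm shell width (3 × 0.25), so it's in the infill interior.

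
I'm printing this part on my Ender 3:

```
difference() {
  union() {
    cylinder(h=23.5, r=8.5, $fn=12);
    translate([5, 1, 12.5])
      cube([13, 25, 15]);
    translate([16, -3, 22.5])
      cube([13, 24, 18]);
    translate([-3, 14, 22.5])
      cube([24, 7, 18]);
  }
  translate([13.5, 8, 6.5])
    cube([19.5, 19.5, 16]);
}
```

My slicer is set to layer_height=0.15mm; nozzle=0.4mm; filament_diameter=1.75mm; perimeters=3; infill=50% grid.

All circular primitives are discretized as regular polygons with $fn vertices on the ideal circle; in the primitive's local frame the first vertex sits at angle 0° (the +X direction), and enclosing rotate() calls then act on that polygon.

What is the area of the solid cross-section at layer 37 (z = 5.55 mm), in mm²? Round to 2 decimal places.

At z = 5.55 mm: the cylinder: section is a regular 12-gon, circumradius r=8.5 (area = (12/2)·8.500²·sin(360°/12) = 216.75 mm²); the cube at (5, 1) is not intersected at this z (z outside [12.5, 27.5]); the cube at (16, -3) is not intersected at this z (z outside [22.5, 40.5]); the cube at (-3, 14) does not reach this height (z outside [22.5, 40.5]); Combining (union): only the r=8.5 cylinder is present, so the union is just that shape — area = 216.75 mm²; the cube at (13.5, 8) is absent (z outside [6.5, 22.5]); Subtracting the remaining from the first: none of the subtracted shapes is present at this height, so the result so far is unchanged — area = 216.75 mm². Overall, the cross-section is a single solid region. Net area = 216.75 mm².

216.75 mm²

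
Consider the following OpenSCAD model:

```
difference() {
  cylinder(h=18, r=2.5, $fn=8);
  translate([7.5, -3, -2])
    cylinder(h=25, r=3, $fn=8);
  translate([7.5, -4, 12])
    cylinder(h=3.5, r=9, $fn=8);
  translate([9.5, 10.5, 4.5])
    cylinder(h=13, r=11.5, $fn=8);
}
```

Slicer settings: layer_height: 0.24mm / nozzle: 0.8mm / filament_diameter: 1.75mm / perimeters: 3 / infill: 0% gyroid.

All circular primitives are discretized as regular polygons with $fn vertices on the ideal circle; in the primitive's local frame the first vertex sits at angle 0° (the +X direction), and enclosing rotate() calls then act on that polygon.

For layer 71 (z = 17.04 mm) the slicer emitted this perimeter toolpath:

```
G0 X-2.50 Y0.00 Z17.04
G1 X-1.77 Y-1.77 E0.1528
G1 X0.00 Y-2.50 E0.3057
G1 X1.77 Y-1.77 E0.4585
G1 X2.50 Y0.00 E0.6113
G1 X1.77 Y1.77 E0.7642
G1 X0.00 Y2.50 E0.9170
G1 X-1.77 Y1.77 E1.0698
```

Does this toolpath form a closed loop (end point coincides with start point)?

Start point (G0): (-2.50, 0.00). End point (last G1): the path does not return to the start — open.

no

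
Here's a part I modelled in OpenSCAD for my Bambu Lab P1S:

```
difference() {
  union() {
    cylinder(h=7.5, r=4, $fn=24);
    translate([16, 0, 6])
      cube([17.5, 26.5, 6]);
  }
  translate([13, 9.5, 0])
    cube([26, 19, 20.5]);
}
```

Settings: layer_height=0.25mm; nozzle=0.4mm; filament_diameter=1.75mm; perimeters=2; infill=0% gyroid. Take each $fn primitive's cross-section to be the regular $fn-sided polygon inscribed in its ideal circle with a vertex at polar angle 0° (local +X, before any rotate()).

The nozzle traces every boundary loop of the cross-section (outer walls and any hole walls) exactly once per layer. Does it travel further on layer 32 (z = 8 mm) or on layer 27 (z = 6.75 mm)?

layer 27 (z = 6.75 mm)

Layer 32 (z = 8): the cylinder does not reach this height (z outside [0, 7.5]); the cube at (16, 0) (footprint 17.5×26.5) is included at this height (perimeter 88.00 mm); Taking the union: only the 17.5×26.5 cube at (16, 0) is present, so the union is just that shape — boundary = 88.00 mm; the cube at (13, 9.5) (footprint 26×19) is included at this height (perimeter 90.00 mm); Subtracting the remaining from the first: starting from that combined region, the 26×19 cube at (13, 9.5) partially overlaps it — only the 297.50 mm² overlap (of its 494.00 mm²) is removed, clipping the outline — boundary = 54.00 mm. So its perimeter = 54.00 mm. Layer 27 (z = 6.75): the r=4 cylinder gives a regular 24-gon of circumradius 4 (constant along its height) (perimeter = 2·24·4.000·sin(180°/24) = 25.06 mm); the cube at (16, 0) (footprint 17.5×26.5) is included at this height (perimeter 88.00 mm); Taking the union: the 2 present regions are separate (no shared area or edge), so areas and boundary lengths simply add and each stays a separate island — boundary = 113.06 mm; the 26×19 cube at (13, 9.5) contributes its full rectangle (perimeter 90.00 mm); Taking the first minus the rest: starting from that combined region, the 26×19 cube at (13, 9.5) partially overlaps it — only the 297.50 mm² overlap (of its 494.00 mm²) is removed, clipping the outline — boundary = 79.06 mm. So its perimeter = 79.06 mm. Layer 27 is larger (79.06 vs 54.00 mm).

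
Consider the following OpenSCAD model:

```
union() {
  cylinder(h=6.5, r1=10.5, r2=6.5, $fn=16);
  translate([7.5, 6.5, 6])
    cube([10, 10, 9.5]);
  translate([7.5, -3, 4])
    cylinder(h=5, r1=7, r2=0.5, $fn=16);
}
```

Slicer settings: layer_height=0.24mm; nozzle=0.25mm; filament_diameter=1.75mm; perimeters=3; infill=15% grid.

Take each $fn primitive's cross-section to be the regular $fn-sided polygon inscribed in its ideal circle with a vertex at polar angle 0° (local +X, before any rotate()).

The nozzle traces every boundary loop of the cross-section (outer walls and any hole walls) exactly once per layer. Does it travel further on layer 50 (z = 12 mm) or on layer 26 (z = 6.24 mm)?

Layer 50 (z = 12): the cone is absent (z outside [0, 6.5]); the 10×10 cube at (7.5, 6.5) contributes its full rectangle (perimeter 40.00 mm); the cone at (7.5, -3) is not intersected at this z (z outside [4, 9]); Combining (union): only the 10×10 cube at (7.5, 6.5) is present, so the union is just that shape — boundary = 40.00 mm. So its perimeter = 40.00 mm. Layer 26 (z = 6.24): the cone: at t=0.960 of its height the radius interpolates to r₁+(r₂−r₁)t = 6.660, giving a regular 16-gon of that circumradius (perimeter = 2·16·6.660·sin(180°/16) = 41.58 mm); the 10×10 cube at (7.5, 6.5) contributes its full rectangle (perimeter 40.00 mm); the cone at (7.5, -3) contributes a regular 16-gon of circumradius 4.088 (interpolated between r1=7 and r2=0.5 at t=0.448) (perimeter = 2·16·4.088·sin(180°/16) = 25.52 mm); Combining (union): the regions partially overlap (shared area 11.48 mm²), so the edge portions inside another operand are dropped and the merged outline is re-measured after clipping — boundary = 92.65 mm. So its perimeter = 92.65 mm. Layer 26 is larger (92.65 vs 40.00 mm).

layer 26 (z = 6.24 mm)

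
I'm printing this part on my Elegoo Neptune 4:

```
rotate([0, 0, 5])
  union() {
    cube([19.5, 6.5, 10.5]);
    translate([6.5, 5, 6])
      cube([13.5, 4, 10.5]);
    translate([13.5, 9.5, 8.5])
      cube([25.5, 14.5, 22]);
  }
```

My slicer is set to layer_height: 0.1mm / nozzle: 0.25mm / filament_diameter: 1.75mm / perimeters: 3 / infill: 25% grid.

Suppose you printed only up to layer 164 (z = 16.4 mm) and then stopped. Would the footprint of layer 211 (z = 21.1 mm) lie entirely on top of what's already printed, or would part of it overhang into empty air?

entirely on top

Compare the two slices. At z = 16.4: the cube does not reach this height (z outside [0, 10.5]); the cube at (6.5, 5) (footprint 13.5×4) is included at this height (area 54.00 mm²); the 25.5×14.5 cube at (13.5, 9.5) contributes its full rectangle (area 369.75 mm²); Combining (union): the 2 present regions are separate (no shared area or edge), so areas and boundary lengths simply add and each stays a separate island — area = 423.75 mm²; (whole slice rotated 5° about Z — lengths, areas and connectivity unchanged). At z = 21.1: the cube is absent (z outside [0, 10.5]); the cube at (6.5, 5) is absent (z outside [6, 16.5]); the cube at (13.5, 9.5) is present — its section is the full 25.5×14.5 rectangle (area 369.75 mm²); Combining (union): only the 25.5×14.5 cube at (13.5, 9.5) is present, so the union is just that shape — area = 369.75 mm²; (rotated 5° about Z; rotation is an isometry so areas/perimeters/island counts are preserved). Checking containment: the cross-section at z = 21.1 is a subset of the cross-section at z = 16.4.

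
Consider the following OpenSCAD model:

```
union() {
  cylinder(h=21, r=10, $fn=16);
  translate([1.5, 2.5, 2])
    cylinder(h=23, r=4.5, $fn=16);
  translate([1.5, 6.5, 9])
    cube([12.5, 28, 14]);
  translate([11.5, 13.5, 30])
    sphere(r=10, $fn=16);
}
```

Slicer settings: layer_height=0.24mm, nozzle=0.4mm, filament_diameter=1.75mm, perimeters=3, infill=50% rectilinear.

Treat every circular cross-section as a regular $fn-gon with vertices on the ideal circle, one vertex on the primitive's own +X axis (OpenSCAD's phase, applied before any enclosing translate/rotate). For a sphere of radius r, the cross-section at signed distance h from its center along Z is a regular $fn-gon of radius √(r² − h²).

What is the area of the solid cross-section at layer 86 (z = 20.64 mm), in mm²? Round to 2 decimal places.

At z = 20.64 mm: the r=10 cylinder contributes a regular 16-gon of circumradius 10 (area = (16/2)·10.000²·sin(360°/16) = 306.15 mm²); the r=4.5 cylinder at (1.5, 2.5) contributes a regular 16-gon of circumradius 4.5 (area = (16/2)·4.500²·sin(360°/16) = 61.99 mm²); the cube at (1.5, 6.5) is present — its section is the full 12.5×28 rectangle (area 350.00 mm²); the r=10 sphere at (11.5, 13.5) slices to a regular 16-gon of circumradius 3.520 (√(r²−h²) with h=9.36 from center) (area = (16/2)·3.520²·sin(360°/16) = 37.93 mm²); Combining (union): the regions partially overlap — summed areas 756.07 mm² minus the doubly-counted overlap 109.08 mm² gives 646.99 mm² — area = 646.99 mm². Overall, the cross-section is a single solid region. Net area = 646.99 mm².

646.99 mm²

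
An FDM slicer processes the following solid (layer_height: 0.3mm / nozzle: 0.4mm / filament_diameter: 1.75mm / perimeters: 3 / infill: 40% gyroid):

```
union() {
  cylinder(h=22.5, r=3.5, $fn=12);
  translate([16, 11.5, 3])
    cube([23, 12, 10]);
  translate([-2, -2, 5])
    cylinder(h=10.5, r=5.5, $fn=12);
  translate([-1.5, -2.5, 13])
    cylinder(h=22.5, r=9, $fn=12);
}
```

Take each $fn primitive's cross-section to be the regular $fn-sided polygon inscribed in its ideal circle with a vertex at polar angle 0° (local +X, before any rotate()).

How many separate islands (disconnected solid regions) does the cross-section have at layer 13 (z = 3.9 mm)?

2

At z = 3.9 mm: the r=3.5 cylinder contributes a regular 12-gon of circumradius 3.5; the cube at (16, 11.5) is present — its section is the full 23×12 rectangle; the cylinder at (-2, -2) is not intersected at this z (z outside [5, 15.5]); the cylinder at (-1.5, -2.5) does not reach this height (z outside [13, 35.5]); Taking the union: the 2 present regions are separate (no shared area or edge), so areas and boundary lengths simply add and each stays a separate island — 2 connected regions. Overall, the cross-section has 2 separate islands. Island count = 2.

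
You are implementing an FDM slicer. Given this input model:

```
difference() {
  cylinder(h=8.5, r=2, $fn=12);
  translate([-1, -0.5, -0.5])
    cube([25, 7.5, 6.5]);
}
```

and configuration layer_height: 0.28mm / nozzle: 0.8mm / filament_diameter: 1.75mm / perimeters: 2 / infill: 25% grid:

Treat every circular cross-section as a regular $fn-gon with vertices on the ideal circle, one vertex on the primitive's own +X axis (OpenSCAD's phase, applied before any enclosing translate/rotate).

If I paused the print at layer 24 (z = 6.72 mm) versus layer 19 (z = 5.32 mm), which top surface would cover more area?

Layer 24 (z = 6.72): the r=2 cylinder contributes a regular 12-gon of circumradius 2 (area = (12/2)·2.000²·sin(360°/12) = 12.00 mm²); the cube at (-1, -0.5) does not reach this height (z outside [-0.5, 6]); After the difference (first − rest): none of the subtracted shapes is present at this height, so the r=2 cylinder is unchanged — area = 12.00 mm². So its area = 12.00 mm². Layer 19 (z = 5.32): the r=2 cylinder gives a regular 12-gon of circumradius 2 (constant along its height) (area = (12/2)·2.000²·sin(360°/12) = 12.00 mm²); the cube at (-1, -0.5) (footprint 25×7.5) is included at this height (area 187.50 mm²); Taking the first minus the rest: starting from the r=2 cylinder (12.00 mm²), the 25×7.5 cube at (-1, -0.5) partially overlaps it — only the 6.33 mm² overlap (of its 187.50 mm²) is removed, clipping the outline — area = 5.67 mm². So its area = 5.67 mm². Layer 24 is larger (12.00 vs 5.67 mm²).

layer 24 (z = 6.72 mm)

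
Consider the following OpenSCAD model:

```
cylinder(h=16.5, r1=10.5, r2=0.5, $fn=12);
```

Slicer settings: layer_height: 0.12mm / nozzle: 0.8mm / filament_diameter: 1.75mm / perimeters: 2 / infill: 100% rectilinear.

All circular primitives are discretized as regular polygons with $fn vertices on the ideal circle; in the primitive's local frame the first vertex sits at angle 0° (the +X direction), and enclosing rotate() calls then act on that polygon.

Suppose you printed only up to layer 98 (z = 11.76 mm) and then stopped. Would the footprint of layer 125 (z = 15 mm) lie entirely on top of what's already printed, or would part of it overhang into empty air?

entirely on top

Compare the two slices. At z = 11.76: the cone contributes a regular 12-gon of circumradius 3.373 (interpolated between r1=10.5 and r2=0.5 at t=0.713) (area = (12/2)·3.373²·sin(360°/12) = 34.13 mm²). At z = 15: the cone: at t=0.909 of its height the radius interpolates to r₁+(r₂−r₁)t = 1.409, giving a regular 12-gon of that circumradius (area = (12/2)·1.409²·sin(360°/12) = 5.96 mm²). Checking containment: the cross-section at z = 15 is a subset of the cross-section at z = 11.76.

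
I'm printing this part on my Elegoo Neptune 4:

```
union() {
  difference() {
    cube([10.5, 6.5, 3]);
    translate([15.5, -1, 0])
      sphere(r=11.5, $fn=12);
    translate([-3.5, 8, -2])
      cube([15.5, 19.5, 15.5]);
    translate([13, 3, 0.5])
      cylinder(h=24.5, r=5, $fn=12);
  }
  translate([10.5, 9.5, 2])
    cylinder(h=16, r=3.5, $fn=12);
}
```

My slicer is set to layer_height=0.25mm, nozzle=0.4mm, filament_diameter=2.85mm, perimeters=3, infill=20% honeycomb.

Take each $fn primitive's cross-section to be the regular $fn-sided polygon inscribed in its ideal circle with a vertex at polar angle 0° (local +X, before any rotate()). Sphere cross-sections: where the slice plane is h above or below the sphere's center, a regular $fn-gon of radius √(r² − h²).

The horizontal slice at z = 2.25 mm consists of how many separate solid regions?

2

At z = 2.25 mm: the cube (footprint 10.5×6.5) is included at this height; the r=11.5 sphere at (15.5, -1) slices to a regular 12-gon of circumradius 11.278 (√(r²−h²) with h=2.25 from center); the cube at (-3.5, 8) (footprint 15.5×19.5) is included at this height; the r=5 cylinder at (13, 3) gives a regular 12-gon of circumradius 5 (constant along its height); Subtracting the remaining from the first: starting from the 10.5×6.5 cube, the r=11.5 sphere at (15.5, -1) partially overlaps it — only the 32.14 mm² overlap (of its 381.56 mm²) is removed, clipping the outline; the 15.5×19.5 cube at (-3.5, 8) misses the remaining region (no effect); the r=5 cylinder at (13, 3) misses the remaining region (no effect) — 1 connected region; the r=3.5 cylinder at (10.5, 9.5) gives a regular 12-gon of circumradius 3.5 (constant along its height); Taking the union: the 2 present regions are separate (no shared area or edge), so areas and boundary lengths simply add and each stays a separate island — 2 connected regions. The result has 2 disconnected regions.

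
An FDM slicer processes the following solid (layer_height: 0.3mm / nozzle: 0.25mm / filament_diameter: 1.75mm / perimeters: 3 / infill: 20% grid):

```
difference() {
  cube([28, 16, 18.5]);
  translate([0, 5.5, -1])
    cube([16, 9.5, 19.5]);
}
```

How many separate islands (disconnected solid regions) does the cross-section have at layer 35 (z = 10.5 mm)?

At z = 10.5 mm: the cube (footprint 28×16) is included at this height; the 16×9.5 cube at (0, 5.5) contributes its full rectangle; Subtracting the remaining from the first: starting from the 28×16 cube, the 16×9.5 cube at (0, 5.5) lies inside it touching the edge (removes its full 152.00 mm²) — 1 connected region. Overall, the cross-section is a single solid region. Island count = 1.

1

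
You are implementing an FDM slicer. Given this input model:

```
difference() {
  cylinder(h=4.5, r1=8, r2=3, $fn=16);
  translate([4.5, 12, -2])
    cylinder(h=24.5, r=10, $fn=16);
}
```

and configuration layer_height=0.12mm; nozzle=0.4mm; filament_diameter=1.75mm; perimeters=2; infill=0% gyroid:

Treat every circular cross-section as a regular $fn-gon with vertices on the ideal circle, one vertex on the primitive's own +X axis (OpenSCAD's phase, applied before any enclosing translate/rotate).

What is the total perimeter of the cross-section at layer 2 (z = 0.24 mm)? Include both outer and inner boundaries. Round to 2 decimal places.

47.52 mm

At z = 0.24 mm: the cone (r1=8→r2=3) has section circumradius 7.733 here — a regular 16-gon (perimeter = 2·16·7.733·sin(180°/16) = 48.28 mm); the r=10 cylinder at (4.5, 12) contributes a regular 16-gon of circumradius 10 (perimeter = 2·16·10.000·sin(180°/16) = 62.43 mm); After the difference (first − rest): starting from the cone, the r=10 cylinder at (4.5, 12) partially overlaps it — only the 37.96 mm² overlap (of its 306.15 mm²) is removed, clipping the outline — boundary = 47.52 mm. Overall, the cross-section is a single solid region. Total boundary length (outer) = 47.52 mm.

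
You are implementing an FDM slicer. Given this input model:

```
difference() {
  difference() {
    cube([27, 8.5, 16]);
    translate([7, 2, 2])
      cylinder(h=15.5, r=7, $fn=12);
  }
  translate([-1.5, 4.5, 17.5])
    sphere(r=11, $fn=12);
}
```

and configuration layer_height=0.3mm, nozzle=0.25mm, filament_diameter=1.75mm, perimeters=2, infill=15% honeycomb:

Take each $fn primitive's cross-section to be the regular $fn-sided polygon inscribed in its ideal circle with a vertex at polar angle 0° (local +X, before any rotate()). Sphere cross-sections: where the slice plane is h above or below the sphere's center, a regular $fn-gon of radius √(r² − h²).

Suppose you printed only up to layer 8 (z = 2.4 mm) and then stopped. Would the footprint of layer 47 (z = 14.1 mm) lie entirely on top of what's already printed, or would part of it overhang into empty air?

Compare the two slices. At z = 2.4: the cube (footprint 27×8.5) is included at this height (area 229.50 mm²); the r=7 cylinder at (7, 2) contributes a regular 12-gon of circumradius 7 (area = (12/2)·7.000²·sin(360°/12) = 147.00 mm²); Taking the first minus the rest: starting from the 27×8.5 cube (229.50 mm²), the r=7 cylinder at (7, 2) partially overlaps it — only the 99.50 mm² overlap (of its 147.00 mm²) is removed, clipping the outline — area = 130.00 mm²; the sphere at (-1.5, 4.5) does not reach this height (|z−center|=15.100 > r=11); Subtracting the remaining from the first: none of the subtracted shapes is present at this height, so that combined region is unchanged — area = 130.00 mm². At z = 14.1: the cube is present — its section is the full 27×8.5 rectangle (area 229.50 mm²); the r=7 cylinder at (7, 2) gives a regular 12-gon of circumradius 7 (constant along its height) (area = (12/2)·7.000²·sin(360°/12) = 147.00 mm²); Taking the first minus the rest: starting from the 27×8.5 cube (229.50 mm²), the r=7 cylinder at (7, 2) partially overlaps it — only the 99.50 mm² overlap (of its 147.00 mm²) is removed, clipping the outline — area = 130.00 mm²; the sphere at (-1.5, 4.5): section is a regular 12-gon, circumradius = √(r²−h²) = √(11²−3.4²) = 10.461 (area = (12/2)·10.461²·sin(360°/12) = 328.32 mm²); Taking the first minus the rest: starting from that combined region (130.00 mm²), the r=11 sphere at (-1.5, 4.5) partially overlaps it — only the 9.75 mm² overlap (of its 328.32 mm²) is removed, clipping the outline — area = 120.25 mm². Checking containment: the cross-section at z = 14.1 is a subset of the cross-section at z = 2.4.

entirely on top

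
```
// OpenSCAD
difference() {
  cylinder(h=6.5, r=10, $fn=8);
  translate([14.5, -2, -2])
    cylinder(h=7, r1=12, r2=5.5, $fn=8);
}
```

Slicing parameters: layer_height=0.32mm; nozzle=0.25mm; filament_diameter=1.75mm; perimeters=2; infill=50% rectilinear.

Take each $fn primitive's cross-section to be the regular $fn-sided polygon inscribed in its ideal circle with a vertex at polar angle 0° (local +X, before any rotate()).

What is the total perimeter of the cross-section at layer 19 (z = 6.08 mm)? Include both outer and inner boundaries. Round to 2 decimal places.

At z = 6.08 mm: the cylinder: section is a regular 8-gon, circumradius r=10 (perimeter = 2·8·10.000·sin(180°/8) = 61.23 mm); the cone at (14.5, -2) does not reach this height (z outside [-2, 5]); Taking the first minus the rest: none of the subtracted shapes is present at this height, so the r=10 cylinder is unchanged — boundary = 61.23 mm. Overall, the cross-section is a single solid region. Total boundary length (outer) = 61.23 mm.

61.23 mm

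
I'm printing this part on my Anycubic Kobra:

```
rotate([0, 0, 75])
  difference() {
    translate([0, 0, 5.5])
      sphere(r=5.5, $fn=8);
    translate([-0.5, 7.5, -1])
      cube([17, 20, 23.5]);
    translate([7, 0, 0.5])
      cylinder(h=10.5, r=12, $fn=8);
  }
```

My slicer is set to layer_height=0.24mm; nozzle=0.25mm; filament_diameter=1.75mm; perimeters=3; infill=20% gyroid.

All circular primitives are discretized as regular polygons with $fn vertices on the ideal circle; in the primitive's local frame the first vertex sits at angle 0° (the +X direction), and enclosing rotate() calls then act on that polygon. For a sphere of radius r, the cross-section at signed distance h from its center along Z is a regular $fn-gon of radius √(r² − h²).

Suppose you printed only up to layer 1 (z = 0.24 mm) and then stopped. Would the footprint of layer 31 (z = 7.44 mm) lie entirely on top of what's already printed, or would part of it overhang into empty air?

part overhangs

Compare the two slices. At z = 0.24: the r=5.5 sphere contributes a regular 8-gon of circumradius √(5.5²−5.26²) = 1.607 (area = (8/2)·1.607²·sin(360°/8) = 7.30 mm²); the cube at (-0.5, 7.5) is present — its section is the full 17×20 rectangle (area 340.00 mm²); the cylinder at (7, 0) does not reach this height (z outside [0.5, 11]); After the difference (first − rest): starting from the r=5.5 sphere (7.30 mm²), the 17×20 cube at (-0.5, 7.5) misses the remaining region (no effect) — area = 7.30 mm²; (whole slice rotated 75° about Z — lengths, areas and connectivity unchanged). At z = 7.44: the r=5.5 sphere contributes a regular 8-gon of circumradius √(5.5²−1.94²) = 5.146 (area = (8/2)·5.146²·sin(360°/8) = 74.91 mm²); the cube at (-0.5, 7.5) (footprint 17×20) is included at this height (area 340.00 mm²); the r=12 cylinder at (7, 0) contributes a regular 8-gon of circumradius 12 (area = (8/2)·12.000²·sin(360°/8) = 407.29 mm²); Taking the first minus the rest: starting from the r=5.5 sphere (74.91 mm²), the 17×20 cube at (-0.5, 7.5) misses the remaining region (no effect); the r=12 cylinder at (7, 0) partially overlaps it — only the 73.84 mm² overlap (of its 407.29 mm²) is removed, clipping the outline — area = 1.08 mm²; (whole slice rotated 75° about Z — lengths, areas and connectivity unchanged). Checking containment: at z = 7.44 the cross-section extends beyond the z = 0.24 cross-section by about 1.08 mm².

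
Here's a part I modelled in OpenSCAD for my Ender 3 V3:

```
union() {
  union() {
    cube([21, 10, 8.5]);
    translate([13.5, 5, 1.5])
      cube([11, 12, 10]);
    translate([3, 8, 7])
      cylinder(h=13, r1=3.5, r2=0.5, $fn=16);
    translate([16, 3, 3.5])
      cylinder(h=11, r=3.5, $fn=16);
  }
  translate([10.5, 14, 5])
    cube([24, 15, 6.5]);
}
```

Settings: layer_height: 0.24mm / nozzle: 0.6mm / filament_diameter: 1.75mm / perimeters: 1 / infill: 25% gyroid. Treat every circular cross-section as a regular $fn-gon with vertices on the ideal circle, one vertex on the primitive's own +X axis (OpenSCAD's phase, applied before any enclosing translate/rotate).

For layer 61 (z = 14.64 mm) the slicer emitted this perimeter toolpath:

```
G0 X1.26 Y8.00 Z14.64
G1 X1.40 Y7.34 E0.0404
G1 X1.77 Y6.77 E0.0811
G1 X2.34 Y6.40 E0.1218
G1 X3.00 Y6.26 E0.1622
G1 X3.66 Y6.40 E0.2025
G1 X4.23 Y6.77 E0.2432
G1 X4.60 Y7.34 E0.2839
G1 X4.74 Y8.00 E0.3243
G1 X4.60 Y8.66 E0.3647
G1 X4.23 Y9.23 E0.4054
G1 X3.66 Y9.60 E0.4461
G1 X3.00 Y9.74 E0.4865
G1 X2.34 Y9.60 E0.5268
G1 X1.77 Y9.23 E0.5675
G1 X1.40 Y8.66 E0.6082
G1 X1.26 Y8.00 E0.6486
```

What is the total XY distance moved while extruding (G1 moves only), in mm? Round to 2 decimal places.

10.83 mm

Sum the Euclidean lengths of each G1 segment: total = 10.83 mm.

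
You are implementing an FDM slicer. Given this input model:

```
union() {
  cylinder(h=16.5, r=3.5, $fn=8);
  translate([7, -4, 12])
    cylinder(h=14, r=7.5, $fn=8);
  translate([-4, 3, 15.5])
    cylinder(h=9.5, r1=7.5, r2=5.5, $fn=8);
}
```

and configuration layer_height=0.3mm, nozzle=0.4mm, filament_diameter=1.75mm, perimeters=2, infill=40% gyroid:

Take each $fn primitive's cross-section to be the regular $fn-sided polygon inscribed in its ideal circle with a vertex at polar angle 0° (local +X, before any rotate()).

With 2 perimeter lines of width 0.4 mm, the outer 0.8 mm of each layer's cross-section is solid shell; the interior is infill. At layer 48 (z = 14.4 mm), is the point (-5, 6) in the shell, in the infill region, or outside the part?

outside

At z = 14.4 mm: the r=3.5 cylinder gives a regular 8-gon of circumradius 3.5 (constant along its height); the r=7.5 cylinder at (7, -4) contributes a regular 8-gon of circumradius 7.5; the cone at (-4, 3) is absent (z outside [15.5, 25]); Merging all regions: the regions partially overlap (shared area 9.77 mm²), so overlapping operands fuse into one piece — 1 connected region. Overall, the cross-section is a single solid region. The nearest boundary edge runs (-3.50, 0.00)→(-2.47, 2.47); distance from the point to it = 4.34 mm. The point is not inside any of the regions above, so it lies outside the cross-section (4.34 mm from the nearest boundary).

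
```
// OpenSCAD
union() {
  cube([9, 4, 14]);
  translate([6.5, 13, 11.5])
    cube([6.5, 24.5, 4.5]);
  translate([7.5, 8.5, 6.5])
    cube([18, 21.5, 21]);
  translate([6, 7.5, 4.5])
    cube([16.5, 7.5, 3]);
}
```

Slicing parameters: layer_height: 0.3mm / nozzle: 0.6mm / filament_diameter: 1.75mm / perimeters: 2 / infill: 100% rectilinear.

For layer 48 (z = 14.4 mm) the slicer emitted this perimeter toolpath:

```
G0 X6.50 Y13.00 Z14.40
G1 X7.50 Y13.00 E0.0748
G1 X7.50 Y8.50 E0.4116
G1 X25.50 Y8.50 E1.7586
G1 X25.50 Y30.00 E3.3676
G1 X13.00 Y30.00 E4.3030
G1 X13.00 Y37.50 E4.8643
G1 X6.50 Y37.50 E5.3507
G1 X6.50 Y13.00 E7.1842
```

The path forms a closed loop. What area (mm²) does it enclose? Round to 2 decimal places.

452.75 mm²

Apply the shoelace formula to the sequence of (X, Y) vertices; enclosed area = 452.75 mm².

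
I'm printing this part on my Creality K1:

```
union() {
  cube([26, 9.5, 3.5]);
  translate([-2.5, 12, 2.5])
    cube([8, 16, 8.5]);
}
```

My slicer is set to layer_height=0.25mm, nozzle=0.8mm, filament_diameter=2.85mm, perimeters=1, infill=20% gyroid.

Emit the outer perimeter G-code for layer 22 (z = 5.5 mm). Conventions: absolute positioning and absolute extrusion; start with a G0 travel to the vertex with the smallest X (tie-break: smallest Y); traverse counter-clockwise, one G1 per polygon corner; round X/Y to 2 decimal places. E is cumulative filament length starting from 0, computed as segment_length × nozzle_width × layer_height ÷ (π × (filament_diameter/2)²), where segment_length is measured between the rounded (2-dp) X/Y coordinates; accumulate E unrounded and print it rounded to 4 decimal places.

At z = 5.5 mm: the cube does not reach this height (z outside [0, 3.5]); the cube at (-2.5, 12) is present — its section is the full 8×16 rectangle; Merging all regions: only the 8×16 cube at (-2.5, 12) is present, so the union is just that shape — 1 connected region. The outline is a single polygon with 4 vertices. Extrusion per mm of travel: 0.8 × 0.25 / (π × 1.425²) = 0.031351. Accumulating E over each segment gives final E = 1.5048.

G0 X-2.50 Y12.00 Z5.50
G1 X5.50 Y12.00 E0.2508
G1 X5.50 Y28.00 E0.7524
G1 X-2.50 Y28.00 E1.0032
G1 X-2.50 Y12.00 E1.5048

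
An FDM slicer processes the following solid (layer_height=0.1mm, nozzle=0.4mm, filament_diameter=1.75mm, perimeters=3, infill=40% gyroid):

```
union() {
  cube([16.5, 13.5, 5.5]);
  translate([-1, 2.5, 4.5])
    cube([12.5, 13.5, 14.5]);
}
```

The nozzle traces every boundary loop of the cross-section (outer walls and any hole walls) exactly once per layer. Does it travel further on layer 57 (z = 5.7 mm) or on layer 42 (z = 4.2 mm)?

layer 42 (z = 4.2 mm)

Layer 57 (z = 5.7): the cube is absent (z outside [0, 5.5]); the cube at (-1, 2.5) (footprint 12.5×13.5) is included at this height (perimeter 52.00 mm); Taking the union: only the 12.5×13.5 cube at (-1, 2.5) is present, so the union is just that shape — boundary = 52.00 mm. So its perimeter = 52.00 mm. Layer 42 (z = 4.2): the cube is present — its section is the full 16.5×13.5 rectangle (perimeter 60.00 mm); the cube at (-1, 2.5) does not reach this height (z outside [4.5, 19]); Merging all regions: only the 16.5×13.5 cube is present, so the union is just that shape — boundary = 60.00 mm. So its perimeter = 60.00 mm. Layer 42 is larger (60.00 vs 52.00 mm).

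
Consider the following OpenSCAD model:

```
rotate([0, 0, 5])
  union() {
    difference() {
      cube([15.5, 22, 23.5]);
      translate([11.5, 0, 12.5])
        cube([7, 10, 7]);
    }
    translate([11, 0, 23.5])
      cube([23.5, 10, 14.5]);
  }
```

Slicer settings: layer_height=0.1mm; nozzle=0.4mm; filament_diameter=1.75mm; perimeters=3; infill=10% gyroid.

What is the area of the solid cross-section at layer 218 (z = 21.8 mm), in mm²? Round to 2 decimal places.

At z = 21.8 mm: the 15.5×22 cube contributes its full rectangle (area 341.00 mm²); the cube at (11.5, 0) is not intersected at this z (z outside [12.5, 19.5]); After the difference (first − rest): none of the subtracted shapes is present at this height, so the 15.5×22 cube is unchanged — area = 341.00 mm²; the cube at (11, 0) is absent (z outside [23.5, 38]); Combining (union): only that combined region is present, so the union is just that shape — area = 341.00 mm²; (rotated 5° about Z; rotation is an isometry so areas/perimeters/island counts are preserved). Overall, the cross-section is a single solid region. Net area = 341.00 mm².

341.00 mm²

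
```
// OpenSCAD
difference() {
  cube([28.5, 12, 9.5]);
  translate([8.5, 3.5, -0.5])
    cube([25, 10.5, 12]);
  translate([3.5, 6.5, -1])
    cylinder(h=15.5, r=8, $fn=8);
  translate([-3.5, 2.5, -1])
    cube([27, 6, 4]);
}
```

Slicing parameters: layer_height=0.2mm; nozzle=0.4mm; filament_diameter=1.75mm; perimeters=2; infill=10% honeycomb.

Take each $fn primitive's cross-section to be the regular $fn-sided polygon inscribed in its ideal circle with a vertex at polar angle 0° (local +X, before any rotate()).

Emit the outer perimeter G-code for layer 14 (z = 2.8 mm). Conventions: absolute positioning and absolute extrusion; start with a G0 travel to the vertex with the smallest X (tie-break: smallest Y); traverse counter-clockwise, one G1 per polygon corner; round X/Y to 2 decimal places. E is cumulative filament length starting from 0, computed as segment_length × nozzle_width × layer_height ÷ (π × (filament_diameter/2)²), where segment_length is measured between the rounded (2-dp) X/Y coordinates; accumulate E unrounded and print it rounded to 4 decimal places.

At z = 2.8 mm: the cube (footprint 28.5×12) is included at this height; the 25×10.5 cube at (8.5, 3.5) contributes its full rectangle; the cylinder at (3.5, 6.5): section is a regular 8-gon, circumradius r=8; the 27×6 cube at (-3.5, 2.5) contributes its full rectangle; After the difference (first − rest): starting from the 28.5×12 cube, the 25×10.5 cube at (8.5, 3.5) partially overlaps it — only the 170.00 mm² overlap (of its 262.50 mm²) is removed, clipping the outline; the r=8 cylinder at (3.5, 6.5) partially overlaps it — only the 104.90 mm² overlap (of its 181.02 mm²) is removed, clipping the outline; the 27×6 cube at (-3.5, 2.5) partially overlaps it — only the 13.45 mm² overlap (of its 162.00 mm²) is removed, clipping the outline — 1 connected region. The outline is a single polygon with 7 vertices. Extrusion per mm of travel: 0.4 × 0.2 / (π × 0.875²) = 0.033260. Accumulating E over each segment gives final E = 1.6144.

G0 X7.12 Y0.00 Z2.80
G1 X28.50 Y0.00 E0.7111
G1 X28.50 Y3.50 E0.8275
G1 X23.50 Y3.50 E0.9938
G1 X23.50 Y2.50 E1.0271
G1 X9.84 Y2.50 E1.4814
G1 X9.16 Y0.84 E1.5411
G1 X7.12 Y0.00 E1.6144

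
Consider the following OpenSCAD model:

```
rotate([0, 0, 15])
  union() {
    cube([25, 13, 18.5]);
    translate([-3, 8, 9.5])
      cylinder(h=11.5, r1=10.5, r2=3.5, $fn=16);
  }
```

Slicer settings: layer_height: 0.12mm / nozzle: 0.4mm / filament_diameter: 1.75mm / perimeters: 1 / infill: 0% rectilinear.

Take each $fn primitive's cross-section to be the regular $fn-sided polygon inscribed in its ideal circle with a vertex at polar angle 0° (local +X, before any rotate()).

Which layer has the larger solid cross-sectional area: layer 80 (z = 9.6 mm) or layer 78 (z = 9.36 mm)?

Layer 80 (z = 9.6): the cube (footprint 25×13) is included at this height (area 325.00 mm²); the cone at (-3, 8): at t=0.009 of its height the radius interpolates to r₁+(r₂−r₁)t = 10.439, giving a regular 16-gon of that circumradius (area = (16/2)·10.439²·sin(360°/16) = 333.62 mm²); Combining (union): the regions partially overlap — summed areas 658.62 mm² minus the doubly-counted overlap 83.70 mm² gives 574.93 mm² — area = 574.93 mm²; (rotated 15° about Z; rotation is an isometry so areas/perimeters/island counts are preserved). So its area = 574.93 mm². Layer 78 (z = 9.36): the cube (footprint 25×13) is included at this height (area 325.00 mm²); the cone at (-3, 8) does not reach this height (z outside [9.5, 21]); Combining (union): only the 25×13 cube is present, so the union is just that shape — area = 325.00 mm²; (whole slice rotated 15° about Z — lengths, areas and connectivity unchanged). So its area = 325.00 mm². Layer 80 is larger (574.93 vs 325.00 mm²).

layer 80 (z = 9.6 mm)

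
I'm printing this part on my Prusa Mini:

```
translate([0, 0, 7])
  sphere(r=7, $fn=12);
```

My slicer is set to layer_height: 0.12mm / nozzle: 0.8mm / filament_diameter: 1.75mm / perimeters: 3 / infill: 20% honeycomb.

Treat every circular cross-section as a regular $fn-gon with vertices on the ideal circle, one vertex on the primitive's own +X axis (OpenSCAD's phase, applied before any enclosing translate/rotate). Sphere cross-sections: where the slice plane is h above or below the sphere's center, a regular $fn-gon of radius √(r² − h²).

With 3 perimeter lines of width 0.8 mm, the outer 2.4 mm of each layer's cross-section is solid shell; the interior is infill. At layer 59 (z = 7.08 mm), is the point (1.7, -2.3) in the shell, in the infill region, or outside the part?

At z = 7.08 mm: the sphere: section is a regular 12-gon, circumradius = √(r²−h²) = √(7²−0.08²) = 7.000. Overall, the cross-section is a single solid region. The nearest boundary edge runs (3.50, -6.06)→(6.06, -3.50); distance from the point to it = 3.93 mm. The point is inside the cross-section and 3.93 mm from the nearest boundary — more than the 2.4 mm shell width (3 × 0.8), so it's in the infill interior.

infill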